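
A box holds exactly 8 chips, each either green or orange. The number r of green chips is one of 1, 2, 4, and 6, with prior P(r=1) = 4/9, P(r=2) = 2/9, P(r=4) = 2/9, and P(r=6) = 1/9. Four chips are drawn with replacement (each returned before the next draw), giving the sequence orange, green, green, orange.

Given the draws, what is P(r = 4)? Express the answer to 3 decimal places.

0.449

Under each hypothesis, the probability of the observed sequence is: P(data | r = 1) = (7/8)(1/8)(1/8)(7/8) = 0.011963; P(data | r = 2) = (6/8)(2/8)(2/8)(6/8) = 0.035156; P(data | r = 4) = (4/8)(4/8)(4/8)(4/8) = 0.0625; P(data | r = 6) = (2/8)(6/8)(6/8)(2/8) = 0.035156.
Multiplying each by its prior: 4/9 · 0.011963 = 0.0053168, 2/9 · 0.035156 = 0.0078125, 2/9 · 0.0625 = 0.013889, 1/9 · 0.035156 = 0.0039062; with total 0.030924.
Therefore the posterior P(r = 4 | data) = (0.013889) / (0.030924) = 0.44912.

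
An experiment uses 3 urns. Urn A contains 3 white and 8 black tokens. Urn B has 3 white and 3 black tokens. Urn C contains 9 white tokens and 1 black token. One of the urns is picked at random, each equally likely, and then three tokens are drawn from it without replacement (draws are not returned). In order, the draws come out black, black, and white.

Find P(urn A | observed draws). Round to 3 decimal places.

Compute the likelihood of the observed sequence for each case: P(data | urn A) = (8/11)(7/10)(3/9) = 0.1697; P(data | urn B) = (3/6)(2/5)(3/4) = 0.15; P(data | urn C) = (1/10)(0/9) = 0.
Weighting by the prior gives 1/3 · 0.1697 = 0.056566, 1/3 · 0.15 = 0.05, 1/3 · 0 = 0; with total 0.10657.
By Bayes' rule, P(urn A | data) = (0.056566) / (0.10657) = 0.53081.

0.531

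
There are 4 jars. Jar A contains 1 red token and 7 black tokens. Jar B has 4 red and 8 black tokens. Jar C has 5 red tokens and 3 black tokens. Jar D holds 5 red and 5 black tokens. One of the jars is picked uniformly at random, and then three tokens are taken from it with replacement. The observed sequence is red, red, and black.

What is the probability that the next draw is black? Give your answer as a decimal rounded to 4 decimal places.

The likelihood of the observed sequence under each hypothesis: P(data | jar A) = (1/8)(1/8)(7/8) = 0.013672; P(data | jar B) = (4/12)(4/12)(8/12) = 0.074074; P(data | jar C) = (5/8)(5/8)(3/8) = 0.14648; P(data | jar D) = (5/10)(5/10)(5/10) = 0.125.
Weighting by the prior gives 1/4 · 0.013672 = 0.003418, 1/4 · 0.074074 = 0.018519, 1/4 · 0.14648 = 0.036621, 1/4 · 0.125 = 0.03125; summing to 0.089808.
The posterior is then P(jar A | data) = 0.038059, P(jar B | data) = 0.2062, P(jar C | data) = 0.40777, P(jar D | data) = 0.34797.
The predictive probability is P(black next | data) = (7/8)(0.038059) + (2/3)(0.2062) + (3/8)(0.40777) + (1/2)(0.34797) = 0.49767.

0.4977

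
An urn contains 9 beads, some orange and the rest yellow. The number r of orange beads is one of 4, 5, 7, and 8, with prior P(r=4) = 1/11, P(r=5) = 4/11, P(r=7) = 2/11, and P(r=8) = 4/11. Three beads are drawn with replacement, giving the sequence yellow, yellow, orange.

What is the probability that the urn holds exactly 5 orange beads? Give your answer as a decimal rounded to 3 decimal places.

0.630

Compute the likelihood of the observed sequence for each case: P(data | r = 4) = (5/9)(5/9)(4/9) = 0.13717; P(data | r = 5) = (4/9)(4/9)(5/9) = 0.10974; P(data | r = 7) = (2/9)(2/9)(7/9) = 0.038409; P(data | r = 8) = (1/9)(1/9)(8/9) = 0.010974.
Weighting by the prior gives 1/11 · 0.13717 = 0.01247, 4/11 · 0.10974 = 0.039905, 2/11 · 0.038409 = 0.0069834, 4/11 · 0.010974 = 0.0039905; with total 0.06335.
So P(r = 5 | data) = (0.039905) / (0.06335) = 0.62992.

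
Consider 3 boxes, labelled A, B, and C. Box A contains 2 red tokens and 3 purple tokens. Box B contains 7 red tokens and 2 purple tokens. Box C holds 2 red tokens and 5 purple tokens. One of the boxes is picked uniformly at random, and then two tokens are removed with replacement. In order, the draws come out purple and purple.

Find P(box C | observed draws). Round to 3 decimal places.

0.555

For each hypothesis, P(data | H) works out to: P(data | box A) = (3/5)(3/5) = 0.36; P(data | box B) = (2/9)(2/9) = 0.049383; P(data | box C) = (5/7)(5/7) = 0.5102.
The prior-weighted likelihoods are 1/3 · 0.36 = 0.12, 1/3 · 0.049383 = 0.016461, 1/3 · 0.5102 = 0.17007; these sum to 0.30653.
Hence P(box C | data) = (0.17007) / (0.30653) = 0.55482.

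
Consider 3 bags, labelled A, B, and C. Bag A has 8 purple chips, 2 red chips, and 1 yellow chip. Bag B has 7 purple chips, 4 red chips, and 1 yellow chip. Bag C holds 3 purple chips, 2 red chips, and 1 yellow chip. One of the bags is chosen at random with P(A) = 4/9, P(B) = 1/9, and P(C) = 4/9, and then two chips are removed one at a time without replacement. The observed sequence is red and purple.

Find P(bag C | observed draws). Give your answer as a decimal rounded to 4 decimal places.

0.5019

Under each hypothesis, the probability of the observed sequence is: P(data | bag A) = (2/11)(8/10) = 0.14545; P(data | bag B) = (4/12)(7/11) = 0.21212; P(data | bag C) = (2/6)(3/5) = 0.2.
Multiplying each by its prior: 4/9 · 0.14545 = 0.064646, 1/9 · 0.21212 = 0.023569, 4/9 · 0.2 = 0.088889; summing to 0.1771.
So P(bag C | data) = (0.088889) / (0.1771) = 0.5019.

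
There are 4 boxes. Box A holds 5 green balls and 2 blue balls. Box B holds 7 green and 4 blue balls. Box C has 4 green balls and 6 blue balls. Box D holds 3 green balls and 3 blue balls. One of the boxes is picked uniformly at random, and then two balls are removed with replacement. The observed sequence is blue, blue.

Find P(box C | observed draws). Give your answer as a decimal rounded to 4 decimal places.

0.4370

The likelihood of the observed sequence under each hypothesis: P(data | box A) = (2/7)(2/7) = 0.081633; P(data | box B) = (4/11)(4/11) = 0.13223; P(data | box C) = (6/10)(6/10) = 0.36; P(data | box D) = (3/6)(3/6) = 0.25.
Weighting by the prior gives 1/4 · 0.081633 = 0.020408, 1/4 · 0.13223 = 0.033058, 1/4 · 0.36 = 0.09, 1/4 · 0.25 = 0.0625; these sum to 0.20597.
So P(box C | data) = (0.09) / (0.20597) = 0.43697.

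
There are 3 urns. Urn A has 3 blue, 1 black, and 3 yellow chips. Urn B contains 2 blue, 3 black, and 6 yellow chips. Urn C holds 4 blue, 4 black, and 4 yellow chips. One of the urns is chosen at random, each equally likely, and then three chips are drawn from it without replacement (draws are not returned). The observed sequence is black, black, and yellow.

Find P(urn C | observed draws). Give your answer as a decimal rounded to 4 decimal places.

Compute the likelihood of the observed sequence for each case: P(data | urn A) = (1/7)(0/6) = 0; P(data | urn B) = (3/11)(2/10)(6/9) = 2/55; P(data | urn C) = (4/12)(3/11)(4/10) = 2/55.
The prior-weighted likelihoods are 1/3 · 0 = 0, 1/3 · 2/55 = 2/165, 1/3 · 2/55 = 2/165; summing to 4/165.
By Bayes' rule, P(urn C | data) = (2/165) / (4/165) = 1/2.

0.5000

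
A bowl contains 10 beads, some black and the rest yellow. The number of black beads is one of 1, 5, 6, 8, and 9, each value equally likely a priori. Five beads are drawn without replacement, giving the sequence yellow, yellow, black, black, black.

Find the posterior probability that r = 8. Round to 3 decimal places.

0.203

For each hypothesis, P(data | H) works out to: P(data | r = 1) = (9/10)(8/9)(1/8)(0/7) = 0; P(data | r = 5) = (5/10)(4/9)(5/8)(4/7)(3/6) = 0.039683; P(data | r = 6) = (4/10)(3/9)(6/8)(5/7)(4/6) = 0.047619; P(data | r = 8) = (2/10)(1/9)(8/8)(7/7)(6/6) = 0.022222; P(data | r = 9) = (1/10)(0/9) = 0.
Multiplying each by its prior: 1/5 · 0 = 0, 1/5 · 0.039683 = 0.0079365, 1/5 · 0.047619 = 0.0095238, 1/5 · 0.022222 = 0.0044444, 1/5 · 0 = 0; summing to 0.021905.
By Bayes' rule, P(r = 8 | data) = (0.0044444) / (0.021905) = 0.2029.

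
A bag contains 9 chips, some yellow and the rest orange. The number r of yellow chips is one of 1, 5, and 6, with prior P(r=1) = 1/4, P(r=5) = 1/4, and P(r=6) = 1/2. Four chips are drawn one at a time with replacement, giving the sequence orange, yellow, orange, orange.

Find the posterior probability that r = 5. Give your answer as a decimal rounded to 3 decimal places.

The likelihood of the observed sequence under each hypothesis: P(data | r = 1) = (8/9)(1/9)(8/9)(8/9) = 0.078037; P(data | r = 5) = (4/9)(5/9)(4/9)(4/9) = 0.048773; P(data | r = 6) = (3/9)(6/9)(3/9)(3/9) = 0.024691.
Weighting by the prior gives 1/4 · 0.078037 = 0.019509, 1/4 · 0.048773 = 0.012193, 1/2 · 0.024691 = 0.012346; summing to 0.044048.
By Bayes' rule, P(r = 5 | data) = (0.012193) / (0.044048) = 0.27682.

0.277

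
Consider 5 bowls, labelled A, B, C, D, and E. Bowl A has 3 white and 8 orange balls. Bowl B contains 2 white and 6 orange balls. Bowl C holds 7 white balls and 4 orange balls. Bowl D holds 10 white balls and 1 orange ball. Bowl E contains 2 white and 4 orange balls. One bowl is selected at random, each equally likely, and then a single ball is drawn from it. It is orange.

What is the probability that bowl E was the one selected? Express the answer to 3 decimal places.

The likelihood of this draw under each hypothesis: P(data | bowl A) = (8/11) = 8/11; P(data | bowl B) = (6/8) = 3/4; P(data | bowl C) = (4/11) = 4/11; P(data | bowl D) = (1/11) = 1/11; P(data | bowl E) = (4/6) = 2/3.
Weighting by the prior gives 1/5 · 8/11 = 8/55, 1/5 · 3/4 = 3/20, 1/5 · 4/11 = 4/55, 1/5 · 1/11 = 1/55, 1/5 · 2/3 = 2/15; summing to 343/660.
So P(bowl E | data) = (2/15) / (343/660) = 88/343.

0.257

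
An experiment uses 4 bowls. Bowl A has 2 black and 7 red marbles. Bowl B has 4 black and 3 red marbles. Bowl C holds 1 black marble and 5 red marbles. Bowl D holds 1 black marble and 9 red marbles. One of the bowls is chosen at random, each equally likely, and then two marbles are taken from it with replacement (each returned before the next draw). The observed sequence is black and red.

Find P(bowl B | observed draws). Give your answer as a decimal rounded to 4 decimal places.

0.3787

The likelihood of the observed sequence under each hypothesis: P(data | bowl A) = (2/9)(7/9) = 0.17284; P(data | bowl B) = (4/7)(3/7) = 0.2449; P(data | bowl C) = (1/6)(5/6) = 0.13889; P(data | bowl D) = (1/10)(9/10) = 0.09.
The prior-weighted likelihoods are 1/4 · 0.17284 = 0.04321, 1/4 · 0.2449 = 0.061224, 1/4 · 0.13889 = 0.034722, 1/4 · 0.09 = 0.0225; these sum to 0.16166.
So P(bowl B | data) = (0.061224) / (0.16166) = 0.37873.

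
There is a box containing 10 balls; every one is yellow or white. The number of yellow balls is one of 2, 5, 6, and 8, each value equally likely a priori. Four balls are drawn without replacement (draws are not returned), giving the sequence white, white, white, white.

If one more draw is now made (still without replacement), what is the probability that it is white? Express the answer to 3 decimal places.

0.625

For each hypothesis, P(data | H) works out to: P(data | r = 2) = (8/10)(7/9)(6/8)(5/7) = 1/3; P(data | r = 5) = (5/10)(4/9)(3/8)(2/7) = 1/42; P(data | r = 6) = (4/10)(3/9)(2/8)(1/7) = 1/210; P(data | r = 8) = (2/10)(1/9)(0/8) = 0.
The prior-weighted likelihoods are 1/4 · 1/3 = 1/12, 1/4 · 1/42 = 1/168, 1/4 · 1/210 = 1/840, 1/4 · 0 = 0; with total 19/210.
The posterior is then P(r = 2 | data) = 35/38, P(r = 5 | data) = 5/76, P(r = 6 | data) = 1/76, P(r = 8 | data) = 0.
The predictive probability is P(white next | data) = (2/3)(35/38) + (1/6)(5/76) + (0)(1/76) = 5/8.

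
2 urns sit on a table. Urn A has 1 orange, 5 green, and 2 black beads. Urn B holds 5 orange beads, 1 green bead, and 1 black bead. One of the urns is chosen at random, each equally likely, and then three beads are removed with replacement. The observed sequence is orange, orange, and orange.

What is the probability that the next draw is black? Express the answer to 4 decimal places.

The likelihood of the observed sequence under each hypothesis: P(data | urn A) = (1/8)(1/8)(1/8) = 0.0019531; P(data | urn B) = (5/7)(5/7)(5/7) = 0.36443.
Multiplying each by its prior: 1/2 · 0.0019531 = 0.00097656, 1/2 · 0.36443 = 0.18222; summing to 0.18319.
The posterior is then P(urn A | data) = 0.0053308, P(urn B | data) = 0.99467.
Averaging over the posterior, P(black next | data) = (1/4)(0.0053308) + (1/7)(0.99467) = 0.14343.

0.1434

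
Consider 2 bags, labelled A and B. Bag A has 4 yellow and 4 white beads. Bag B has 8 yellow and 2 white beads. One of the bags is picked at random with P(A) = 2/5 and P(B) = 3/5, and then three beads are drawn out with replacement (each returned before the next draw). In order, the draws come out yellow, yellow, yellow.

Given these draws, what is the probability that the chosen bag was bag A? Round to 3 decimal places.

The likelihood of the observed sequence under each hypothesis: P(data | bag A) = (4/8)(4/8)(4/8) = 0.125; P(data | bag B) = (8/10)(8/10)(8/10) = 0.512.
Multiplying each by its prior: 2/5 · 0.125 = 0.05, 3/5 · 0.512 = 0.3072; summing to 0.3572.
Hence P(bag A | data) = (0.05) / (0.3572) = 0.13998.

0.140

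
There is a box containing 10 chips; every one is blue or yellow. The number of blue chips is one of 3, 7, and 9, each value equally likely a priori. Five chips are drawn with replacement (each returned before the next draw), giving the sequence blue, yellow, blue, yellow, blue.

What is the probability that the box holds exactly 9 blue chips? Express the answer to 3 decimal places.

0.142

The likelihood of the observed sequence under each hypothesis: P(data | r = 3) = (3/10)(7/10)(3/10)(7/10)(3/10) = 0.01323; P(data | r = 7) = (7/10)(3/10)(7/10)(3/10)(7/10) = 0.03087; P(data | r = 9) = (9/10)(1/10)(9/10)(1/10)(9/10) = 0.00729.
Multiplying each by its prior: 1/3 · 0.01323 = 0.00441, 1/3 · 0.03087 = 0.01029, 1/3 · 0.00729 = 0.00243; summing to 0.01713.
By Bayes' rule, P(r = 9 | data) = (0.00243) / (0.01713) = 0.14186.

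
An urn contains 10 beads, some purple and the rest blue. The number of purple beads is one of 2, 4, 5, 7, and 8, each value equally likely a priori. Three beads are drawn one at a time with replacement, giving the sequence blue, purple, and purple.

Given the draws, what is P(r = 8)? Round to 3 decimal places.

0.242

For each hypothesis, P(data | H) works out to: P(data | r = 2) = (8/10)(2/10)(2/10) = 0.032; P(data | r = 4) = (6/10)(4/10)(4/10) = 0.096; P(data | r = 5) = (5/10)(5/10)(5/10) = 0.125; P(data | r = 7) = (3/10)(7/10)(7/10) = 0.147; P(data | r = 8) = (2/10)(8/10)(8/10) = 0.128.
The prior-weighted likelihoods are 1/5 · 0.032 = 0.0064, 1/5 · 0.096 = 0.0192, 1/5 · 0.125 = 0.025, 1/5 · 0.147 = 0.0294, 1/5 · 0.128 = 0.0256; with total 0.1056.
Therefore the posterior P(r = 8 | data) = (0.0256) / (0.1056) = 0.24242.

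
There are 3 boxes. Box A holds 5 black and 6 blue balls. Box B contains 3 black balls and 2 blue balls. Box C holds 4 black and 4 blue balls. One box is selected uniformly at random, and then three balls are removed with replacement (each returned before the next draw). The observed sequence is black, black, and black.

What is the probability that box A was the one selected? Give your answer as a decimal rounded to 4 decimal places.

0.2159

Compute the likelihood of the observed sequence for each case: P(data | box A) = (5/11)(5/11)(5/11) = 0.093914; P(data | box B) = (3/5)(3/5)(3/5) = 0.216; P(data | box C) = (4/8)(4/8)(4/8) = 0.125.
Multiplying each by its prior: 1/3 · 0.093914 = 0.031305, 1/3 · 0.216 = 0.072, 1/3 · 0.125 = 0.041667; these sum to 0.14497.
So P(box A | data) = (0.031305) / (0.14497) = 0.21594.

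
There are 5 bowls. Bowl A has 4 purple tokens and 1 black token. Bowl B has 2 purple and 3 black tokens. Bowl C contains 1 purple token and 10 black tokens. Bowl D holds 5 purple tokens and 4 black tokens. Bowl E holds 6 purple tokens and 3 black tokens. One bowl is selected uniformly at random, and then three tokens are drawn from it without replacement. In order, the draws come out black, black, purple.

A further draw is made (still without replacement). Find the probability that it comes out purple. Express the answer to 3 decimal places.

The likelihood of the observed sequence under each hypothesis: P(data | bowl A) = (1/5)(0/4) = 0; P(data | bowl B) = (3/5)(2/4)(2/3) = 0.2; P(data | bowl C) = (10/11)(9/10)(1/9) = 0.090909; P(data | bowl D) = (4/9)(3/8)(5/7) = 0.11905; P(data | bowl E) = (3/9)(2/8)(6/7) = 0.071429.
The prior-weighted likelihoods are 1/5 · 0 = 0, 1/5 · 0.2 = 0.04, 1/5 · 0.090909 = 0.018182, 1/5 · 0.11905 = 0.02381, 1/5 · 0.071429 = 0.014286; summing to 0.096277.
Dividing through by the total gives posterior P(bowl A | data) = 0, P(bowl B | data) = 0.41547, P(bowl C | data) = 0.18885, P(bowl D | data) = 0.2473, P(bowl E | data) = 0.14838.
So P(purple next | data) = Σ P(purple next | H) P(H | data) = (1/2)(0.41547) + (0)(0.18885) + (2/3)(0.2473) + (5/6)(0.14838) = 0.49625.

0.496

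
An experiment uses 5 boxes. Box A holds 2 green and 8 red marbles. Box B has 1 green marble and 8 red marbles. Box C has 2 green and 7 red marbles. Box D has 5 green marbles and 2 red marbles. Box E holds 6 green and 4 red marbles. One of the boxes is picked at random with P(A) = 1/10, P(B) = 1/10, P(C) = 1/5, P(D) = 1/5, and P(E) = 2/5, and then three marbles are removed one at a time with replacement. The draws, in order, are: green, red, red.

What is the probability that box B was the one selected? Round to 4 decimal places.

Under each hypothesis, the probability of the observed sequence is: P(data | box A) = (2/10)(8/10)(8/10) = 0.128; P(data | box B) = (1/9)(8/9)(8/9) = 0.087791; P(data | box C) = (2/9)(7/9)(7/9) = 0.13443; P(data | box D) = (5/7)(2/7)(2/7) = 0.058309; P(data | box E) = (6/10)(4/10)(4/10) = 0.096.
Multiplying each by its prior: 1/10 · 0.128 = 0.0128, 1/10 · 0.087791 = 0.0087791, 1/5 · 0.13443 = 0.026886, 1/5 · 0.058309 = 0.011662, 2/5 · 0.096 = 0.0384; these sum to 0.098527.
So P(box B | data) = (0.0087791) / (0.098527) = 0.089104.

0.0891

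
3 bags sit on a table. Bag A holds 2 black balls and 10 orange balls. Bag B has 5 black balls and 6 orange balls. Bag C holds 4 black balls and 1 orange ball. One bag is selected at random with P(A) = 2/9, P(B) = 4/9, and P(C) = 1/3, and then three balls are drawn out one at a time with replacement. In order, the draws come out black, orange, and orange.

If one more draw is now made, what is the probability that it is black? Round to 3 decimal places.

0.416

Compute the likelihood of the observed sequence for each case: P(data | bag A) = (2/12)(10/12)(10/12) = 0.11574; P(data | bag B) = (5/11)(6/11)(6/11) = 0.13524; P(data | bag C) = (4/5)(1/5)(1/5) = 0.032.
Multiplying each by its prior: 2/9 · 0.11574 = 0.02572, 4/9 · 0.13524 = 0.060105, 1/3 · 0.032 = 0.010667; these sum to 0.096492.
Normalising, the posterior is P(bag A | data) = 0.26655, P(bag B | data) = 0.6229, P(bag C | data) = 0.11054.
The predictive probability is P(black next | data) = (1/6)(0.26655) + (5/11)(0.6229) + (4/5)(0.11054) = 0.416.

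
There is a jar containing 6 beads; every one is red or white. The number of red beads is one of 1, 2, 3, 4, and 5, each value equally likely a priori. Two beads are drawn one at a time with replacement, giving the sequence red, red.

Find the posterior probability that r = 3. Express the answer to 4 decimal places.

0.1636

For each hypothesis, P(data | H) works out to: P(data | r = 1) = (1/6)(1/6) = 1/36; P(data | r = 2) = (2/6)(2/6) = 1/9; P(data | r = 3) = (3/6)(3/6) = 1/4; P(data | r = 4) = (4/6)(4/6) = 4/9; P(data | r = 5) = (5/6)(5/6) = 25/36.
The prior-weighted likelihoods are 1/5 · 1/36 = 1/180, 1/5 · 1/9 = 1/45, 1/5 · 1/4 = 1/20, 1/5 · 4/9 = 4/45, 1/5 · 25/36 = 5/36; these sum to 11/36.
So P(r = 3 | data) = (1/20) / (11/36) = 9/55.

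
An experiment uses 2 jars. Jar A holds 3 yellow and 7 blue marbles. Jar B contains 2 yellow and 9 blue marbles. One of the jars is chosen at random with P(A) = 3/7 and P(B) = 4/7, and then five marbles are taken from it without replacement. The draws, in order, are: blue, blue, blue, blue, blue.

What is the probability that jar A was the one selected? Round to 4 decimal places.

Compute the likelihood of the observed sequence for each case: P(data | jar A) = (7/10)(6/9)(5/8)(4/7)(3/6) = 1/12; P(data | jar B) = (9/11)(8/10)(7/9)(6/8)(5/7) = 3/11.
Multiplying each by its prior: 3/7 · 1/12 = 1/28, 4/7 · 3/11 = 12/77; with total 59/308.
Therefore the posterior P(jar A | data) = (1/28) / (59/308) = 11/59.

0.1864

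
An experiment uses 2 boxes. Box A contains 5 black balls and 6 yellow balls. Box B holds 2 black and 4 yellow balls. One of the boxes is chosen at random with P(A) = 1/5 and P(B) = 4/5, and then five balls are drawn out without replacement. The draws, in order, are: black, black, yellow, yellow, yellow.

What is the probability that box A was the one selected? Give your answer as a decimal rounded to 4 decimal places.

0.1397

The likelihood of the observed sequence under each hypothesis: P(data | box A) = (5/11)(4/10)(6/9)(5/8)(4/7) = 0.04329; P(data | box B) = (2/6)(1/5)(4/4)(3/3)(2/2) = 0.066667.
Weighting by the prior gives 1/5 · 0.04329 = 0.008658, 4/5 · 0.066667 = 0.053333; with total 0.061991.
By Bayes' rule, P(box A | data) = (0.008658) / (0.061991) = 0.13966.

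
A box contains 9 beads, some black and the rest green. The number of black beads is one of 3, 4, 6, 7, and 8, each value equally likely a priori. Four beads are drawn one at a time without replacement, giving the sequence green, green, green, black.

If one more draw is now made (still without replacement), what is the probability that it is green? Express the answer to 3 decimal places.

Compute the likelihood of the observed sequence for each case: P(data | r = 3) = (6/9)(5/8)(4/7)(3/6) = 0.11905; P(data | r = 4) = (5/9)(4/8)(3/7)(4/6) = 0.079365; P(data | r = 6) = (3/9)(2/8)(1/7)(6/6) = 0.011905; P(data | r = 7) = (2/9)(1/8)(0/7) = 0; P(data | r = 8) = (1/9)(0/8) = 0.
Weighting by the prior gives 1/5 · 0.11905 = 0.02381, 1/5 · 0.079365 = 0.015873, 1/5 · 0.011905 = 0.002381, 1/5 · 0 = 0, 1/5 · 0 = 0; with total 0.042063.
Dividing through by the total gives posterior P(r = 3 | data) = 0.56604, P(r = 4 | data) = 0.37736, P(r = 6 | data) = 0.056604, P(r = 7 | data) = 0, P(r = 8 | data) = 0.
The predictive probability is P(green next | data) = (3/5)(0.56604) + (2/5)(0.37736) + (0)(0.056604) = 0.49057.

0.491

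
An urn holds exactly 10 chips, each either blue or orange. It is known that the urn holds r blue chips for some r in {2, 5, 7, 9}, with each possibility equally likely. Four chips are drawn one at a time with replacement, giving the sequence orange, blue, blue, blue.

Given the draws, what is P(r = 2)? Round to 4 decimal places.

0.0262

Under each hypothesis, the probability of the observed sequence is: P(data | r = 2) = (8/10)(2/10)(2/10)(2/10) = 0.0064; P(data | r = 5) = (5/10)(5/10)(5/10)(5/10) = 0.0625; P(data | r = 7) = (3/10)(7/10)(7/10)(7/10) = 0.1029; P(data | r = 9) = (1/10)(9/10)(9/10)(9/10) = 0.0729.
Multiplying each by its prior: 1/4 · 0.0064 = 0.0016, 1/4 · 0.0625 = 0.015625, 1/4 · 0.1029 = 0.025725, 1/4 · 0.0729 = 0.018225; with total 0.061175.
Hence P(r = 2 | data) = (0.0016) / (0.061175) = 0.026154.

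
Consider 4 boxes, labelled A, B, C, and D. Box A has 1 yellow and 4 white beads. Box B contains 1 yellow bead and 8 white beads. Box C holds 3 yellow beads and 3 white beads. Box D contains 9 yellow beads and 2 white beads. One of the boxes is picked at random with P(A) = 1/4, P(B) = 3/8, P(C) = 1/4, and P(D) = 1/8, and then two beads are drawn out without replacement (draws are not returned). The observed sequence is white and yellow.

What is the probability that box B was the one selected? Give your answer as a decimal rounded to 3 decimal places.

0.223

The likelihood of the observed sequence under each hypothesis: P(data | box A) = (4/5)(1/4) = 0.2; P(data | box B) = (8/9)(1/8) = 0.11111; P(data | box C) = (3/6)(3/5) = 0.3; P(data | box D) = (2/11)(9/10) = 0.16364.
The prior-weighted likelihoods are 1/4 · 0.2 = 0.05, 3/8 · 0.11111 = 0.041667, 1/4 · 0.3 = 0.075, 1/8 · 0.16364 = 0.020455; with total 0.18712.
So P(box B | data) = (0.041667) / (0.18712) = 0.22267.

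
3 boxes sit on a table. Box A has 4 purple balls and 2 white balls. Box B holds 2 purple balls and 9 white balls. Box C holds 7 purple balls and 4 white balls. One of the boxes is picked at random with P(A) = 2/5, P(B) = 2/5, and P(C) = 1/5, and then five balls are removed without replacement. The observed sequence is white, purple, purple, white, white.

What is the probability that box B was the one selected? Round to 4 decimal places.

0.6667

Under each hypothesis, the probability of the observed sequence is: P(data | box A) = (2/6)(4/5)(3/4)(1/3)(0/2) = 0; P(data | box B) = (9/11)(2/10)(1/9)(8/8)(7/7) = 1/55; P(data | box C) = (4/11)(7/10)(6/9)(3/8)(2/7) = 1/55.
Weighting by the prior gives 2/5 · 0 = 0, 2/5 · 1/55 = 2/275, 1/5 · 1/55 = 1/275; these sum to 3/275.
Therefore the posterior P(box B | data) = (2/275) / (3/275) = 2/3.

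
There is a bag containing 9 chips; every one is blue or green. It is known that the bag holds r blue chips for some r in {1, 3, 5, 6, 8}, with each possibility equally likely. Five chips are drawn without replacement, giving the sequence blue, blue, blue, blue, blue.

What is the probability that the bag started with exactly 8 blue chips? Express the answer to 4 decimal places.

0.8889

The likelihood of the observed sequence under each hypothesis: P(data | r = 1) = (1/9)(0/8) = 0; P(data | r = 3) = (3/9)(2/8)(1/7)(0/6) = 0; P(data | r = 5) = (5/9)(4/8)(3/7)(2/6)(1/5) = 1/126; P(data | r = 6) = (6/9)(5/8)(4/7)(3/6)(2/5) = 1/21; P(data | r = 8) = (8/9)(7/8)(6/7)(5/6)(4/5) = 4/9.
Weighting by the prior gives 1/5 · 0 = 0, 1/5 · 0 = 0, 1/5 · 1/126 = 1/630, 1/5 · 1/21 = 1/105, 1/5 · 4/9 = 4/45; with total 1/10.
So P(r = 8 | data) = (4/45) / (1/10) = 8/9.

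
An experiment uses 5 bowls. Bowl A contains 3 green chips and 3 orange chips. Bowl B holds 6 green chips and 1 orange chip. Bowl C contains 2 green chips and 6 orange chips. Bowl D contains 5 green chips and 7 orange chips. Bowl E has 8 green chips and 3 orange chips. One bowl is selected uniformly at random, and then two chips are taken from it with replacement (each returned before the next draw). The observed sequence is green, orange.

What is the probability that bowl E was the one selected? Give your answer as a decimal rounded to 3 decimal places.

0.198

Under each hypothesis, the probability of the observed sequence is: P(data | bowl A) = (3/6)(3/6) = 0.25; P(data | bowl B) = (6/7)(1/7) = 0.12245; P(data | bowl C) = (2/8)(6/8) = 0.1875; P(data | bowl D) = (5/12)(7/12) = 0.24306; P(data | bowl E) = (8/11)(3/11) = 0.19835.
Multiplying each by its prior: 1/5 · 0.25 = 0.05, 1/5 · 0.12245 = 0.02449, 1/5 · 0.1875 = 0.0375, 1/5 · 0.24306 = 0.048611, 1/5 · 0.19835 = 0.039669; these sum to 0.20027.
So P(bowl E | data) = (0.039669) / (0.20027) = 0.19808.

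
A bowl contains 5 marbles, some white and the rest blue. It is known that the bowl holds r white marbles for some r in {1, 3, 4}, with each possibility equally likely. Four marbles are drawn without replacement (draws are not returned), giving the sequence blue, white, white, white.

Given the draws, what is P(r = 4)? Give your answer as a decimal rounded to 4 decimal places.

Compute the likelihood of the observed sequence for each case: P(data | r = 1) = (4/5)(1/4)(0/3) = 0; P(data | r = 3) = (2/5)(3/4)(2/3)(1/2) = 1/10; P(data | r = 4) = (1/5)(4/4)(3/3)(2/2) = 1/5.
Weighting by the prior gives 1/3 · 0 = 0, 1/3 · 1/10 = 1/30, 1/3 · 1/5 = 1/15; with total 1/10.
So P(r = 4 | data) = (1/15) / (1/10) = 2/3.

0.6667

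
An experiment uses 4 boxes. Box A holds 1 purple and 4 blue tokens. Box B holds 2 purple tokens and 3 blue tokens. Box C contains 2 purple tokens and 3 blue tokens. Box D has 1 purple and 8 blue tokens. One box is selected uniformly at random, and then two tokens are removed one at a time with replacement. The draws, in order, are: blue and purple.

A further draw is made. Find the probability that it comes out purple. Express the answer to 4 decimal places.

0.3181

Compute the likelihood of the observed sequence for each case: P(data | box A) = (4/5)(1/5) = 0.16; P(data | box B) = (3/5)(2/5) = 0.24; P(data | box C) = (3/5)(2/5) = 0.24; P(data | box D) = (8/9)(1/9) = 0.098765.
Multiplying each by its prior: 1/4 · 0.16 = 0.04, 1/4 · 0.24 = 0.06, 1/4 · 0.24 = 0.06, 1/4 · 0.098765 = 0.024691; these sum to 0.18469.
The posterior is then P(box A | data) = 0.21658, P(box B | data) = 0.32487, P(box C | data) = 0.32487, P(box D | data) = 0.13369.
Averaging over the posterior, P(purple next | data) = (1/5)(0.21658) + (2/5)(0.32487) + (2/5)(0.32487) + (1/9)(0.13369) = 0.31806.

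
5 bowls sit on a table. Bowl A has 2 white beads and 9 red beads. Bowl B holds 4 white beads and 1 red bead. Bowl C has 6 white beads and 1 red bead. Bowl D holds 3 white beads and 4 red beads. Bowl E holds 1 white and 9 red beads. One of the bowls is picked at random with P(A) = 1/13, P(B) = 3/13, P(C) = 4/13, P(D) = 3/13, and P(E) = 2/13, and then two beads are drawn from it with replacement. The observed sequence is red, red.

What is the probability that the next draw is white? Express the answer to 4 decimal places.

The likelihood of the observed sequence under each hypothesis: P(data | bowl A) = (9/11)(9/11) = 0.66942; P(data | bowl B) = (1/5)(1/5) = 0.04; P(data | bowl C) = (1/7)(1/7) = 0.020408; P(data | bowl D) = (4/7)(4/7) = 0.32653; P(data | bowl E) = (9/10)(9/10) = 0.81.
Weighting by the prior gives 1/13 · 0.66942 = 0.051494, 3/13 · 0.04 = 0.0092308, 4/13 · 0.020408 = 0.0062794, 3/13 · 0.32653 = 0.075353, 2/13 · 0.81 = 0.12462; summing to 0.26697.
The posterior is then P(bowl A | data) = 0.19288, P(bowl B | data) = 0.034576, P(bowl C | data) = 0.023521, P(bowl D | data) = 0.28225, P(bowl E | data) = 0.46677.
Averaging over the posterior, P(white next | data) = (2/11)(0.19288) + (4/5)(0.034576) + (6/7)(0.023521) + (3/7)(0.28225) + (1/10)(0.46677) = 0.25053.

0.2505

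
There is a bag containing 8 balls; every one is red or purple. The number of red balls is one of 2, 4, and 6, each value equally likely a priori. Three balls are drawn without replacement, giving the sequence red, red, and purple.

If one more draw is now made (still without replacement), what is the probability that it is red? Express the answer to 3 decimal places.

The likelihood of the observed sequence under each hypothesis: P(data | r = 2) = (2/8)(1/7)(6/6) = 1/28; P(data | r = 4) = (4/8)(3/7)(4/6) = 1/7; P(data | r = 6) = (6/8)(5/7)(2/6) = 5/28.
Multiplying each by its prior: 1/3 · 1/28 = 1/84, 1/3 · 1/7 = 1/21, 1/3 · 5/28 = 5/84; with total 5/42.
The posterior is then P(r = 2 | data) = 1/10, P(r = 4 | data) = 2/5, P(r = 6 | data) = 1/2.
The predictive probability is P(red next | data) = (0)(1/10) + (2/5)(2/5) + (4/5)(1/2) = 14/25.

0.560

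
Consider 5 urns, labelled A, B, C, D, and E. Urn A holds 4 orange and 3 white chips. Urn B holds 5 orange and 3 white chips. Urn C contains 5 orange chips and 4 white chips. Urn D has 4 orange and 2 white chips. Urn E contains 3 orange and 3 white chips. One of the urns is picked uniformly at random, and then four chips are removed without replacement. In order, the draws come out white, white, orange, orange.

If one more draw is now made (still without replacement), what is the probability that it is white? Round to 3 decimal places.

The likelihood of the observed sequence under each hypothesis: P(data | urn A) = (3/7)(2/6)(4/5)(3/4) = 0.085714; P(data | urn B) = (3/8)(2/7)(5/6)(4/5) = 0.071429; P(data | urn C) = (4/9)(3/8)(5/7)(4/6) = 0.079365; P(data | urn D) = (2/6)(1/5)(4/4)(3/3) = 0.066667; P(data | urn E) = (3/6)(2/5)(3/4)(2/3) = 0.1.
Weighting by the prior gives 1/5 · 0.085714 = 0.017143, 1/5 · 0.071429 = 0.014286, 1/5 · 0.079365 = 0.015873, 1/5 · 0.066667 = 0.013333, 1/5 · 0.1 = 0.02; summing to 0.080635.
Dividing through by the total gives posterior P(urn A | data) = 0.2126, P(urn B | data) = 0.17717, P(urn C | data) = 0.19685, P(urn D | data) = 0.16535, P(urn E | data) = 0.24803.
Averaging over the posterior, P(white next | data) = (1/3)(0.2126) + (1/4)(0.17717) + (2/5)(0.19685) + (0)(0.16535) + (1/2)(0.24803) = 0.31791.

0.318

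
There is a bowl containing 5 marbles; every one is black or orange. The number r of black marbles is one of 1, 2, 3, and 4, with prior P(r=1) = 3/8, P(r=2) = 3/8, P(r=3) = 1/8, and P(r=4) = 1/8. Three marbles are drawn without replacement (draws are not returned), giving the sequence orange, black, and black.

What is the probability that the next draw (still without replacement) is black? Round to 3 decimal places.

0.429

For each hypothesis, P(data | H) works out to: P(data | r = 1) = (4/5)(1/4)(0/3) = 0; P(data | r = 2) = (3/5)(2/4)(1/3) = 1/10; P(data | r = 3) = (2/5)(3/4)(2/3) = 1/5; P(data | r = 4) = (1/5)(4/4)(3/3) = 1/5.
Weighting by the prior gives 3/8 · 0 = 0, 3/8 · 1/10 = 3/80, 1/8 · 1/5 = 1/40, 1/8 · 1/5 = 1/40; with total 7/80.
Normalising, the posterior is P(r = 1 | data) = 0, P(r = 2 | data) = 3/7, P(r = 3 | data) = 2/7, P(r = 4 | data) = 2/7.
Averaging over the posterior, P(black next | data) = (0)(3/7) + (1/2)(2/7) + (1)(2/7) = 3/7.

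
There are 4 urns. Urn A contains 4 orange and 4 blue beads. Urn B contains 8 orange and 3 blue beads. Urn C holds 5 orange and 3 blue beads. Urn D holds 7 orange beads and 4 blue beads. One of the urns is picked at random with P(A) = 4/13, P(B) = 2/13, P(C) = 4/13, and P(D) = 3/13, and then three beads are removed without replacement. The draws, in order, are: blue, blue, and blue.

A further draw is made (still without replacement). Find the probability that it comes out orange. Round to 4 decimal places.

0.8501

Under each hypothesis, the probability of the observed sequence is: P(data | urn A) = (4/8)(3/7)(2/6) = 0.071429; P(data | urn B) = (3/11)(2/10)(1/9) = 0.0060606; P(data | urn C) = (3/8)(2/7)(1/6) = 0.017857; P(data | urn D) = (4/11)(3/10)(2/9) = 0.024242.
Weighting by the prior gives 4/13 · 0.071429 = 0.021978, 2/13 · 0.0060606 = 0.0009324, 4/13 · 0.017857 = 0.0054945, 3/13 · 0.024242 = 0.0055944; these sum to 0.033999.
The posterior is then P(urn A | data) = 0.64643, P(urn B | data) = 0.027424, P(urn C | data) = 0.16161, P(urn D | data) = 0.16454.
The predictive probability is P(orange next | data) = (4/5)(0.64643) + (1)(0.027424) + (1)(0.16161) + (7/8)(0.16454) = 0.85015.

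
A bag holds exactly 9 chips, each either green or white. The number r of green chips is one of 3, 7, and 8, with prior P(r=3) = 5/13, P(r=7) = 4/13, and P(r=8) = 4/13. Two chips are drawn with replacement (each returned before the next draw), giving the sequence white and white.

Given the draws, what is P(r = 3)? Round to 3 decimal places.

The likelihood of the observed sequence under each hypothesis: P(data | r = 3) = (6/9)(6/9) = 0.44444; P(data | r = 7) = (2/9)(2/9) = 0.049383; P(data | r = 8) = (1/9)(1/9) = 0.012346.
Multiplying each by its prior: 5/13 · 0.44444 = 0.17094, 4/13 · 0.049383 = 0.015195, 4/13 · 0.012346 = 0.0037987; summing to 0.18993.
So P(r = 3 | data) = (0.17094) / (0.18993) = 0.9.

0.900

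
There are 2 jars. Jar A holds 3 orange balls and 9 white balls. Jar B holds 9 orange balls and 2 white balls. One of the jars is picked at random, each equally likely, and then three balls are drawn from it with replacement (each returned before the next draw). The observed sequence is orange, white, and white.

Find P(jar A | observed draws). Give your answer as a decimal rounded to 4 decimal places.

Under each hypothesis, the probability of the observed sequence is: P(data | jar A) = (3/12)(9/12)(9/12) = 0.14062; P(data | jar B) = (9/11)(2/11)(2/11) = 0.027047.
The prior-weighted likelihoods are 1/2 · 0.14062 = 0.070312, 1/2 · 0.027047 = 0.013524; these sum to 0.083836.
So P(jar A | data) = (0.070312) / (0.083836) = 0.83869.

0.8387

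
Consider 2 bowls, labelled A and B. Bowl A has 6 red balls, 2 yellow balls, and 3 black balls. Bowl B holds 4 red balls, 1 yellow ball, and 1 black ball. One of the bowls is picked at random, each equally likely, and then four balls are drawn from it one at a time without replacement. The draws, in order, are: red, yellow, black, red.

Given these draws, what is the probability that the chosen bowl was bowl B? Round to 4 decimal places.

For each hypothesis, P(data | H) works out to: P(data | bowl A) = (6/11)(2/10)(3/9)(5/8) = 0.022727; P(data | bowl B) = (4/6)(1/5)(1/4)(3/3) = 0.033333.
Multiplying each by its prior: 1/2 · 0.022727 = 0.011364, 1/2 · 0.033333 = 0.016667; these sum to 0.02803.
Hence P(bowl B | data) = (0.016667) / (0.02803) = 0.59459.

0.5946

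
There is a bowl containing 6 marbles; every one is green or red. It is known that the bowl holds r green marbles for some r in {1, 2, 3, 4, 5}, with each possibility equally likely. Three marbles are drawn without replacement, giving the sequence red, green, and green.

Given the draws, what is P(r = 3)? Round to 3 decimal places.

The likelihood of the observed sequence under each hypothesis: P(data | r = 1) = (5/6)(1/5)(0/4) = 0; P(data | r = 2) = (4/6)(2/5)(1/4) = 1/15; P(data | r = 3) = (3/6)(3/5)(2/4) = 3/20; P(data | r = 4) = (2/6)(4/5)(3/4) = 1/5; P(data | r = 5) = (1/6)(5/5)(4/4) = 1/6.
Weighting by the prior gives 1/5 · 0 = 0, 1/5 · 1/15 = 1/75, 1/5 · 3/20 = 3/100, 1/5 · 1/5 = 1/25, 1/5 · 1/6 = 1/30; with total 7/60.
Hence P(r = 3 | data) = (3/100) / (7/60) = 9/35.

0.257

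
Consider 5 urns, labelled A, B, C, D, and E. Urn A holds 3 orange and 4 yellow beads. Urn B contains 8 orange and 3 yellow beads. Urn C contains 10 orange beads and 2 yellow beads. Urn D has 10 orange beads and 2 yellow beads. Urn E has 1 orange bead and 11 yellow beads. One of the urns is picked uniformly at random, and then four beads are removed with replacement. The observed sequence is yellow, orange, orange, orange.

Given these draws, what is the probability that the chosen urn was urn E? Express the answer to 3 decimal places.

0.002

The likelihood of the observed sequence under each hypothesis: P(data | urn A) = (4/7)(3/7)(3/7)(3/7) = 0.044981; P(data | urn B) = (3/11)(8/11)(8/11)(8/11) = 0.10491; P(data | urn C) = (2/12)(10/12)(10/12)(10/12) = 0.096451; P(data | urn D) = (2/12)(10/12)(10/12)(10/12) = 0.096451; P(data | urn E) = (11/12)(1/12)(1/12)(1/12) = 0.00053048.
Weighting by the prior gives 1/5 · 0.044981 = 0.0089963, 1/5 · 0.10491 = 0.020982, 1/5 · 0.096451 = 0.01929, 1/5 · 0.096451 = 0.01929, 1/5 · 0.00053048 = 0.0001061; these sum to 0.068665.
Therefore the posterior P(urn E | data) = (0.0001061) / (0.068665) = 0.0015451.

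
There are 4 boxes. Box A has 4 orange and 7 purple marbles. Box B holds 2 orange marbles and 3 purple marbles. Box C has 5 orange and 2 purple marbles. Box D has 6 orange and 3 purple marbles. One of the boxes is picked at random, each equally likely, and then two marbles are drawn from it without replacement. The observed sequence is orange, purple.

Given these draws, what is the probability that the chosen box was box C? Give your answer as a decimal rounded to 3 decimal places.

For each hypothesis, P(data | H) works out to: P(data | box A) = (4/11)(7/10) = 0.25455; P(data | box B) = (2/5)(3/4) = 0.3; P(data | box C) = (5/7)(2/6) = 0.2381; P(data | box D) = (6/9)(3/8) = 0.25.
Weighting by the prior gives 1/4 · 0.25455 = 0.063636, 1/4 · 0.3 = 0.075, 1/4 · 0.2381 = 0.059524, 1/4 · 0.25 = 0.0625; summing to 0.26066.
Therefore the posterior P(box C | data) = (0.059524) / (0.26066) = 0.22836.

0.228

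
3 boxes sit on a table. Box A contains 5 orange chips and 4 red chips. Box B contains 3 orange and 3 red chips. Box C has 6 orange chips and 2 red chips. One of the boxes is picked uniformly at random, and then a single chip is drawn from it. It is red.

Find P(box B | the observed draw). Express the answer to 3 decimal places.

0.419

Under each hypothesis, the probability of this draw is: P(data | box A) = (4/9) = 4/9; P(data | box B) = (3/6) = 1/2; P(data | box C) = (2/8) = 1/4.
The prior-weighted likelihoods are 1/3 · 4/9 = 4/27, 1/3 · 1/2 = 1/6, 1/3 · 1/4 = 1/12; these sum to 43/108.
By Bayes' rule, P(box B | data) = (1/6) / (43/108) = 18/43.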